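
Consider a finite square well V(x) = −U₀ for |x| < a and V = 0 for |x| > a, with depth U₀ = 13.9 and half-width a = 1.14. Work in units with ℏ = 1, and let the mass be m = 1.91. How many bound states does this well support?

N = 6

Define the well-strength parameter z₀ = (a/ℏ)√(2mU₀) = 1.14 × √(2·1.91·13.9) = 8.307.
The even/odd transcendental equations gain one root per π/2 in z₀, giving N = 1 + ⌊2z₀/π⌋ = 1 + ⌊5.288⌋ = 6.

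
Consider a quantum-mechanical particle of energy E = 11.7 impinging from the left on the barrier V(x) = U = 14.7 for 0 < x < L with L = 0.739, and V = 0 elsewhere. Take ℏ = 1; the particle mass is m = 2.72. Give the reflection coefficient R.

R = 0.993

E < U: inside the barrier ψ ∝ e^{±κx} with κ = √(2m(U − E))/ℏ = 4.040.
κL = 2.985, sinh(κL) = 9.872.
The exact tunnelling result is T⁻¹ = 1 + U² sinh²(κL) / [4E(U − E)] = 151.0, so T = 0.00662.
R = 1 − T = 0.993.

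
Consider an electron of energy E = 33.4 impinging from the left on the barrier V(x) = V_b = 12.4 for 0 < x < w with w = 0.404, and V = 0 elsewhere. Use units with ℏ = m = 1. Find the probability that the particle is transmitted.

T = 0.986

E > V_b: inside the barrier k₂ = √(2m(E − V_b))/ℏ = 6.481, k₂w = 2.618.
Matching at both interfaces gives T⁻¹ = 1 + V_b² sin²(k₂w) / [4E(E − V_b)] = 1.014, hence T = 0.986.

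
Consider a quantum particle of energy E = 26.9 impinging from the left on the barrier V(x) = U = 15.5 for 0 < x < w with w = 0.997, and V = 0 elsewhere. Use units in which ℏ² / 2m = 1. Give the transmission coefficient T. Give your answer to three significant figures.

Above the barrier the interior wavenumber is k₂ = √(2m(E − U))/ℏ = 3.376, giving phase k₂w = 3.366.
T = [1 + U² sin²(k₂w) / (4E(E − U))]⁻¹ = 1/1.010 = 0.990.

T = 0.990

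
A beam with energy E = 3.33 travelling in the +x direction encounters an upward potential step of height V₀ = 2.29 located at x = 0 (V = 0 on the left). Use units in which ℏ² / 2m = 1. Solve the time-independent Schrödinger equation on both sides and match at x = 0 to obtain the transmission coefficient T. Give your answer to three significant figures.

On each side the TISE gives plane waves with k = √(2m(E − V))/ℏ: k₁ = √(2·½·3.33) = 1.825, k₂ = √(2·½·1.04) = 1.020.
Continuity of ψ and ψ′ at the step yields the reflection amplitude r = (k₁ − k₂)/(k₁ + k₂) = 0.2830; thus R = |r|² = 0.08009, T = 0.9199.

T = 0.920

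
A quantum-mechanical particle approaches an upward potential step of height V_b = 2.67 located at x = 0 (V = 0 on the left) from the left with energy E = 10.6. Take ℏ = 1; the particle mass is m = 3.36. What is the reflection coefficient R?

The wavenumbers are k₁ = √(2mE)/ℏ = 8.440 on the left and k₂ = √(2m(E − V_b))/ℏ = 7.300 on the right.
Continuity of ψ and ψ′ at the step yields the reflection amplitude r = (k₁ − k₂)/(k₁ + k₂) = 0.07242; thus R = |r|² = 0.005245, T = 0.9948.

R = 0.00525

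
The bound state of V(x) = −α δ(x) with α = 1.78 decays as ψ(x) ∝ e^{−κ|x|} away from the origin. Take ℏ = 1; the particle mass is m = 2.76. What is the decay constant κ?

Integrating the TISE across x = 0 gives the cusp condition ψ'(0⁺) − ψ'(0⁻) = −(2mα/ℏ²)ψ(0).
With ψ ∝ e^{−κ|x|} this yields −2κ = −2mα/ℏ², so κ = mα/ℏ² = 4.913.

κ = 4.91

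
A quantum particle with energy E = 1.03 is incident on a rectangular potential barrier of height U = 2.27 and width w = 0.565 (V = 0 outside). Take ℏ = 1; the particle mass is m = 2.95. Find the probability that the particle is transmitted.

T = 0.170

Since E < U the interior solution is evanescent with decay constant κ = √(2m(U − E))/ℏ = 2.705.
κw = 1.528, sinh(κw) = 2.197.
Matching ψ, ψ′ at both faces gives T = [1 + U² sinh²(κw) / (4E(U − E))]⁻¹ = 1/5.866 = 0.170.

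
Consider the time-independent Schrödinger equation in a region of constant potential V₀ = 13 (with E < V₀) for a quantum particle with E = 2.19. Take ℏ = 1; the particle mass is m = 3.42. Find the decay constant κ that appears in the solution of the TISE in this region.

Since E < V₀ the TISE in this region is ψ'' = κ²ψ with κ = √(2m(V₀ − E))/ℏ.
κ = √(2 × 3.42 × 10.81) = 8.599.

κ = 8.60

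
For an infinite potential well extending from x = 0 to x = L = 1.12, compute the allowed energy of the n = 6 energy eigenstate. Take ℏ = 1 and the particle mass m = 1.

The infinite-well eigenfunctions ψ_n = √(2/L) sin(nπx/L) vanish at both walls, giving E_n = n²π²ℏ²/(2mL²).
E_6 = 6² × π² / (2 × 1 × 1.12²) = 141.6.

E = 142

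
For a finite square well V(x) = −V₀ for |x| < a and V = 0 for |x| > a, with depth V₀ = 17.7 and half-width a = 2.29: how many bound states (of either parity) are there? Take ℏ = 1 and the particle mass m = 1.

Define the well-strength parameter z₀ = (a/ℏ)√(2mV₀) = 2.29 × √(2·1·17.7) = 13.63.
A new bound state (alternating even/odd) appears each time z₀ passes a multiple of π/2, so N = ⌊2z₀/π⌋ + 1 = ⌊8.674⌋ + 1 = 9.

N = 9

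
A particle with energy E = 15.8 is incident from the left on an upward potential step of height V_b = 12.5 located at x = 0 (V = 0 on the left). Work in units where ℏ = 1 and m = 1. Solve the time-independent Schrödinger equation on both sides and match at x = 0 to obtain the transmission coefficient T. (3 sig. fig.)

The wavenumbers are k₁ = √(2mE)/ℏ = 5.621 on the left and k₂ = √(2m(E − V_b))/ℏ = 2.569 on the right.
Matching ψ and ψ′ at x = 0 gives r = (k₁ − k₂)/(k₁ + k₂), so R = r² = 0.1389 and T = 1 − R = 0.8611.

T = 0.861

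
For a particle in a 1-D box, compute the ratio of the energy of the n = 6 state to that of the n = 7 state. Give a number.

E_n = n²π²ℏ²/(2mL²) so the ratio is n₂²/n₁² = 36/49 = 0.734694.

0.734694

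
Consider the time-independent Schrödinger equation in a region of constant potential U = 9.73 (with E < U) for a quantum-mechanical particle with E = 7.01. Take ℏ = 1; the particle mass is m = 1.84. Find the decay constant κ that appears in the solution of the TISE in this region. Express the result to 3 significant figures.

Since E < U the TISE in this region is ψ'' = κ²ψ with κ = √(2m(U − E))/ℏ.
κ = √(2 × 1.84 × 2.72) = 3.164.

κ = 3.16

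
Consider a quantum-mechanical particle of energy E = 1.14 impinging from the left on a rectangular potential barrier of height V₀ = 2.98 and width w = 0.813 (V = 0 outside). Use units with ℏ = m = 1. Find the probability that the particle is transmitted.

T = 0.155

Since E < V₀ the interior solution is evanescent with decay constant κ = √(2m(V₀ − E))/ℏ = 1.918.
κw = 1.560, sinh(κw) = 2.273.
Matching ψ, ψ′ at both faces gives T = [1 + V₀² sinh²(κw) / (4E(V₀ − E))]⁻¹ = 1/6.470 = 0.155.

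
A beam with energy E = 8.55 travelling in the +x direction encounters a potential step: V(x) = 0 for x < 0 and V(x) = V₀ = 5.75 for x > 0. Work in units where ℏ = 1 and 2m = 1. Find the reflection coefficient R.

R = 0.0740

The wavenumbers are k₁ = √(2mE)/ℏ = 2.924 on the left and k₂ = √(2m(E − V₀))/ℏ = 1.673 on the right.
Continuity of ψ and ψ′ at the step yields the reflection amplitude r = (k₁ − k₂)/(k₁ + k₂) = 0.2721; thus R = |r|² = 0.07401, T = 0.9260.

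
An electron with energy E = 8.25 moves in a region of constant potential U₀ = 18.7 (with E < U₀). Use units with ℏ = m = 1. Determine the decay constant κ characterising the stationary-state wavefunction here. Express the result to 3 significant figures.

κ = 4.57

Since E < U₀ the TISE in this region is ψ'' = κ²ψ with κ = √(2m(U₀ − E))/ℏ.
κ = √(2 × 1 × 10.45) = 4.572.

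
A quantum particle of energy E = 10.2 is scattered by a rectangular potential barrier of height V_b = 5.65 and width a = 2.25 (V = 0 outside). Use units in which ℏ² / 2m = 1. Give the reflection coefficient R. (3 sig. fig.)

Above the barrier the interior wavenumber is k₂ = √(2m(E − V_b))/ℏ = 2.133, giving phase k₂a = 4.799.
T = [1 + V_b² sin²(k₂a) / (4E(E − V_b))]⁻¹ = 1/1.171 = 0.854.
R = 1 − T = 0.146.

R = 0.146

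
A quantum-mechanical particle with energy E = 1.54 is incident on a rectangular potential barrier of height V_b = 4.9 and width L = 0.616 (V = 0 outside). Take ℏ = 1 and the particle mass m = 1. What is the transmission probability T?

Since E < V_b the interior solution is evanescent with decay constant κ = √(2m(V_b − E))/ℏ = 2.592.
κL = 1.597, sinh(κL) = 2.367.
The exact tunnelling result is T⁻¹ = 1 + V_b² sinh²(κL) / [4E(V_b − E)] = 7.502, so T = 0.133.

T = 0.133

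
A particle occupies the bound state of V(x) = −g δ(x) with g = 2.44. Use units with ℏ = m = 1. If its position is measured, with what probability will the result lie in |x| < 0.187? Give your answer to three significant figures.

The normalised bound state is ψ = √κ e^{−κ|x|} with κ = mg/ℏ² = 2.440.
P(|x| < d) = ∫_{−d}^{d} κ e^{−2κ|x|} dx = 1 − e^{−2κd} = 1 − e^{−0.9126} = 0.5985.

P = 0.599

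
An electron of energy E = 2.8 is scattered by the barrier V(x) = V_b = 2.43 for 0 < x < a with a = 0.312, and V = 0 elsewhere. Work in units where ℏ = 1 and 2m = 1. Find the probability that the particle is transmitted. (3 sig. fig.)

Above the barrier the interior wavenumber is k₂ = √(2m(E − V_b))/ℏ = 0.6083, giving phase k₂a = 0.1898.
T = [1 + V_b² sin²(k₂a) / (4E(E − V_b))]⁻¹ = 1/1.051 = 0.952.

T = 0.952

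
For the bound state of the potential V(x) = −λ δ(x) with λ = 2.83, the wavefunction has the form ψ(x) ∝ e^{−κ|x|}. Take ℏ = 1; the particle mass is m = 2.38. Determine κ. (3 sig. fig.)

Integrating the TISE across x = 0 gives the cusp condition ψ'(0⁺) − ψ'(0⁻) = −(2mλ/ℏ²)ψ(0).
With ψ ∝ e^{−κ|x|} this yields −2κ = −2mλ/ℏ², so κ = mλ/ℏ² = 6.735.

κ = 6.74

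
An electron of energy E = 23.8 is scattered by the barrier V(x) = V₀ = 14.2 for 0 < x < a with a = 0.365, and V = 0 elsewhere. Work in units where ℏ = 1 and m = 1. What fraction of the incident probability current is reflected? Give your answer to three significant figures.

R = 0.181

E > V₀: inside the barrier k₂ = √(2m(E − V₀))/ℏ = 4.382, k₂a = 1.599.
T = [1 + V₀² sin²(k₂a) / (4E(E − V₀))]⁻¹ = 1/1.220 = 0.819.
R = 1 − T = 0.181.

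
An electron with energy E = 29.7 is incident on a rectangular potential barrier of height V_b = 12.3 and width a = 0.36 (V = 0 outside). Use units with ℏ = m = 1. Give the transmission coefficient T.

E > V_b: inside the barrier k₂ = √(2m(E − V_b))/ℏ = 5.899, k₂a = 2.124.
Matching at both interfaces gives T⁻¹ = 1 + V_b² sin²(k₂a) / [4E(E − V_b)] = 1.053, hence T = 0.950.

T = 0.950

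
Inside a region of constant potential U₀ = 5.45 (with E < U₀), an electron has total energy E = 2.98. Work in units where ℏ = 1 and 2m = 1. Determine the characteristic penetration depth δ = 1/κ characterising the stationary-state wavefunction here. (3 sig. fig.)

Since E < U₀ the TISE in this region is ψ'' = κ²ψ with κ = √(2m(U₀ − E))/ℏ.
κ = √(2 × 0.5 × 2.47) = 1.572. The penetration depth is δ = 1/κ = 0.636.

δ = 0.636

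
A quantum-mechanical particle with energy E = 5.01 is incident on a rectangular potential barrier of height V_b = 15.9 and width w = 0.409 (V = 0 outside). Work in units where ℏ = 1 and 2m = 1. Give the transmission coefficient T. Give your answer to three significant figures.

E < V_b: inside the barrier ψ ∝ e^{±κx} with κ = √(2m(V_b − E))/ℏ = 3.300.
κw = 1.350, sinh(κw) = 1.798.
Matching ψ, ψ′ at both faces gives T = [1 + V_b² sinh²(κw) / (4E(V_b − E))]⁻¹ = 1/4.747 = 0.211.

T = 0.211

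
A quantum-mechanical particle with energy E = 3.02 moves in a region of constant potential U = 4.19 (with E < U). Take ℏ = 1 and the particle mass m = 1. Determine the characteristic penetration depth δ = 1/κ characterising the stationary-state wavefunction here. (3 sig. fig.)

Since E < U the TISE in this region is ψ'' = κ²ψ with κ = √(2m(U − E))/ℏ.
κ = √(2 × 1 × 1.17) = 1.530. The penetration depth is δ = 1/κ = 0.654.

δ = 0.654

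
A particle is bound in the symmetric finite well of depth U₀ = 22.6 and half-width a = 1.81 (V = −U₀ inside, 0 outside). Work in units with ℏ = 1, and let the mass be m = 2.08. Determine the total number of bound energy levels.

Define the well-strength parameter z₀ = (a/ℏ)√(2mU₀) = 1.81 × √(2·2.08·22.6) = 17.55.
A new bound state (alternating even/odd) appears each time z₀ passes a multiple of π/2, so N = ⌊2z₀/π⌋ + 1 = ⌊11.17⌋ + 1 = 12.

N = 12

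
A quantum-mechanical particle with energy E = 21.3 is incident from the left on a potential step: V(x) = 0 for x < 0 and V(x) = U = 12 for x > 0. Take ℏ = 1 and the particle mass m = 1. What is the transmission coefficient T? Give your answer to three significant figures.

T = 0.958

The wavenumbers are k₁ = √(2mE)/ℏ = 6.527 on the left and k₂ = √(2m(E − U))/ℏ = 4.313 on the right.
Matching ψ and ψ′ at x = 0 gives r = (k₁ − k₂)/(k₁ + k₂), so R = r² = 0.04172 and T = 1 − R = 0.9583.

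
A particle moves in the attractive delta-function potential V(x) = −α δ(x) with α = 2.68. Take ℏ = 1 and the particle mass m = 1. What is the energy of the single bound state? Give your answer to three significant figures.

The bound state is ψ(x) = √κ e^{−κ|x|}. The derivative jump ψ'(0⁺) − ψ'(0⁻) = −(2mα/ℏ²)ψ(0) fixes κ = mα/ℏ² = 2.680.
Then E = −ℏ²κ²/(2m) = −mα²/(2ℏ²) = -3.591.

E = -3.59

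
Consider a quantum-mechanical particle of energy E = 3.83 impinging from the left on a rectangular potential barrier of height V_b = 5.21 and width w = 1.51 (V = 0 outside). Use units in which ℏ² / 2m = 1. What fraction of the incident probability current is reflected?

E < V_b: inside the barrier ψ ∝ e^{±κx} with κ = √(2m(V_b − E))/ℏ = 1.175.
κw = 1.774, sinh(κw) = 2.862.
The exact tunnelling result is T⁻¹ = 1 + V_b² sinh²(κw) / [4E(V_b − E)] = 11.52, so T = 0.0868.
R = 1 − T = 0.913.

R = 0.913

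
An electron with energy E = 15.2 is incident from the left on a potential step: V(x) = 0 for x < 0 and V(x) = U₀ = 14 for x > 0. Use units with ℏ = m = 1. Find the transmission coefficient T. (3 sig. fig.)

T = 0.685

On each side the TISE gives plane waves with k = √(2m(E − V))/ℏ: k₁ = √(2·1·15.2) = 5.514, k₂ = √(2·1·1.2) = 1.549.
Matching ψ and ψ′ at x = 0 gives r = (k₁ − k₂)/(k₁ + k₂), so R = r² = 0.3151 and T = 1 − R = 0.6849.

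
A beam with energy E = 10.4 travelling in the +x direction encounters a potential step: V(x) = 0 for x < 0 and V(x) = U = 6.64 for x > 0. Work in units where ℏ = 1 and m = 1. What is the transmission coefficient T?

On each side the TISE gives plane waves with k = √(2m(E − V))/ℏ: k₁ = √(2·1·10.4) = 4.561, k₂ = √(2·1·3.76) = 2.742.
Continuity of ψ and ψ′ at the step yields the reflection amplitude r = (k₁ − k₂)/(k₁ + k₂) = 0.2490; thus R = |r|² = 0.06200, T = 0.9380.

T = 0.938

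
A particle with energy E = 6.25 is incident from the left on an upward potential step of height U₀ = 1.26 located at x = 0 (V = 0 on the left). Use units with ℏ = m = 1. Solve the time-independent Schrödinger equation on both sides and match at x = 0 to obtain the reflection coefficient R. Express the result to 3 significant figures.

On each side the TISE gives plane waves with k = √(2m(E − V))/ℏ: k₁ = √(2·1·6.25) = 3.536, k₂ = √(2·1·4.99) = 3.159.
Continuity of ψ and ψ′ at the step yields the reflection amplitude r = (k₁ − k₂)/(k₁ + k₂) = 0.05623; thus R = |r|² = 0.003161, T = 0.9968.

R = 0.00316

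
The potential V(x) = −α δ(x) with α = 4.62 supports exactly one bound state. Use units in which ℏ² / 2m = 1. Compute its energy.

E = -5.34

For x ≠ 0 the bound state is ψ ∝ e^{−κ|x|}; integrating the TISE across the delta gives the cusp condition 2κ = 2mα/ℏ², so κ = 2.310.
Then E = −ℏ²κ²/(2m) = −mα²/(2ℏ²) = -5.336.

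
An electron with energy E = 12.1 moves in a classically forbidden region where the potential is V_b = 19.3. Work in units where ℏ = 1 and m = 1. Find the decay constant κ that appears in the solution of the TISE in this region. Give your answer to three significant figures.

Since E < V_b the TISE in this region is ψ'' = κ²ψ with κ = √(2m(V_b − E))/ℏ.
κ = √(2 × 1 × 7.2) = 3.795.

κ = 3.79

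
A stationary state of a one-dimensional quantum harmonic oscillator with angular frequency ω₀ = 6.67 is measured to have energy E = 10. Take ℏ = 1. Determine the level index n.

Invert E_n = (n + ½)ℏω₀: n = E/ℏω₀ − ½ = 0.999, so n = 1.

n = 1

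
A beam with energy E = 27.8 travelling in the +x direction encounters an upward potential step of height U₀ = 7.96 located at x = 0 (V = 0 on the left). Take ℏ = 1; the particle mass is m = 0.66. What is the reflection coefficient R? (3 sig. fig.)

R = 0.00708

The wavenumbers are k₁ = √(2mE)/ℏ = 6.058 on the left and k₂ = √(2m(E − U₀))/ℏ = 5.117 on the right.
Continuity of ψ and ψ′ at the step yields the reflection amplitude r = (k₁ − k₂)/(k₁ + k₂) = 0.08413; thus R = |r|² = 0.007079, T = 0.9929.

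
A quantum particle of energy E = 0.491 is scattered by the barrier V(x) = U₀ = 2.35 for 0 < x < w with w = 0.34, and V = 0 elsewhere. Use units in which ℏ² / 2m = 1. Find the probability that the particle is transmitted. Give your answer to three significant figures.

T = 0.741

E < U₀: inside the barrier ψ ∝ e^{±κx} with κ = √(2m(U₀ − E))/ℏ = 1.363.
κw = 0.4636, sinh(κw) = 0.4804.
The exact tunnelling result is T⁻¹ = 1 + U₀² sinh²(κw) / [4E(U₀ − E)] = 1.349, so T = 0.741.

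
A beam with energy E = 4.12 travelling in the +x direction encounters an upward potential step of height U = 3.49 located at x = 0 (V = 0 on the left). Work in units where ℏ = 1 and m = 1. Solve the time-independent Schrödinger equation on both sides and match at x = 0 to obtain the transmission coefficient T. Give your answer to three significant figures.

T = 0.808

The wavenumbers are k₁ = √(2mE)/ℏ = 2.871 on the left and k₂ = √(2m(E − U))/ℏ = 1.122 on the right.
Continuity of ψ and ψ′ at the step yields the reflection amplitude r = (k₁ − k₂)/(k₁ + k₂) = 0.4378; thus R = |r|² = 0.1916, T = 0.8084.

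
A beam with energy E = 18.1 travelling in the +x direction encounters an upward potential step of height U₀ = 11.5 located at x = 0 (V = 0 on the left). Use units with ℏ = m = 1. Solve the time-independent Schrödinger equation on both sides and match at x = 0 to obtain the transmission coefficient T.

The wavenumbers are k₁ = √(2mE)/ℏ = 6.017 on the left and k₂ = √(2m(E − U₀))/ℏ = 3.633 on the right.
Continuity of ψ and ψ′ at the step yields the reflection amplitude r = (k₁ − k₂)/(k₁ + k₂) = 0.2470; thus R = |r|² = 0.06101, T = 0.9390.

T = 0.939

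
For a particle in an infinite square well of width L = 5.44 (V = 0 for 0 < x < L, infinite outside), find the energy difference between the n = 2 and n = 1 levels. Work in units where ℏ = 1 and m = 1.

ΔE = 0.500

E_n = n²π²ℏ²/(2mL²), so ΔE = (2² − 1²) π²ℏ²/(2mL²).
ΔE = 3 × π² / (2 × 1 × 5.44²) = 0.5003.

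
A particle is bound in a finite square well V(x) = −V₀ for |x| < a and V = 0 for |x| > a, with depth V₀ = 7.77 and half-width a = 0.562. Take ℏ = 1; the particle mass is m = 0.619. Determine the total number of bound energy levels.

Define the well-strength parameter z₀ = (a/ℏ)√(2mV₀) = 0.562 × √(2·0.619·7.77) = 1.743.
A new bound state (alternating even/odd) appears each time z₀ passes a multiple of π/2, so N = ⌊2z₀/π⌋ + 1 = ⌊1.110⌋ + 1 = 2.

N = 2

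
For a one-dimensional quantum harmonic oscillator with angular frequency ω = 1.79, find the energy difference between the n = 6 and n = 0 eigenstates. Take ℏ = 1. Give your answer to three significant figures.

E_n = ℏω(n + ½), so ΔE = (6 − 0) ℏω = 6 × 1.79 = 10.74.

ΔE = 10.7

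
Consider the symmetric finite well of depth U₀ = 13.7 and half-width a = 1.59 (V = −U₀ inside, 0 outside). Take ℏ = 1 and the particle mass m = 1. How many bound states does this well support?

N = 6

The dimensionless depth is z₀ = a√(2mU₀)/ℏ = 1.59 × √(27.40) = 8.323.
The even/odd transcendental equations gain one root per π/2 in z₀, giving N = 1 + ⌊2z₀/π⌋ = 1 + ⌊5.298⌋ = 6.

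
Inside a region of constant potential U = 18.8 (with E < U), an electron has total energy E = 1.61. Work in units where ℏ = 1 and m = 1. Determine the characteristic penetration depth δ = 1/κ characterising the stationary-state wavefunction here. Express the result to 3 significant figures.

Since E < U the TISE in this region is ψ'' = κ²ψ with κ = √(2m(U − E))/ℏ.
κ = √(2 × 1 × 17.19) = 5.863. The penetration depth is δ = 1/κ = 0.171.

δ = 0.171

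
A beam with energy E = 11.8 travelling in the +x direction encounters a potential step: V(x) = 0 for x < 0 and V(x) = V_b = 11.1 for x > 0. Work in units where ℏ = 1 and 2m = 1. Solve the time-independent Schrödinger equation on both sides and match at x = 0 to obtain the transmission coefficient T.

The wavenumbers are k₁ = √(2mE)/ℏ = 3.435 on the left and k₂ = √(2m(E − V_b))/ℏ = 0.8367 on the right.
Continuity of ψ and ψ′ at the step yields the reflection amplitude r = (k₁ − k₂)/(k₁ + k₂) = 0.6083; thus R = |r|² = 0.3700, T = 0.6300.

T = 0.630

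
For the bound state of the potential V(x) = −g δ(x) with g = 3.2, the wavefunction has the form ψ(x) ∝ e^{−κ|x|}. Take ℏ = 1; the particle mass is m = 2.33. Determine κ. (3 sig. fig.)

κ = 7.46

Integrating the TISE across x = 0 gives the cusp condition ψ'(0⁺) − ψ'(0⁻) = −(2mg/ℏ²)ψ(0).
With ψ ∝ e^{−κ|x|} this yields −2κ = −2mg/ℏ², so κ = mg/ℏ² = 7.456.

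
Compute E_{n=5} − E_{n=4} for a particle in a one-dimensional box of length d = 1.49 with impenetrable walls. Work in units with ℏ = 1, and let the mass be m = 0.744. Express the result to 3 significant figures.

ΔE = 26.9

E_n = n²π²ℏ²/(2md²), so ΔE = (5² − 4²) π²ℏ²/(2md²).
ΔE = 9 × π² / (2 × 0.744 × 1.49²) = 26.89.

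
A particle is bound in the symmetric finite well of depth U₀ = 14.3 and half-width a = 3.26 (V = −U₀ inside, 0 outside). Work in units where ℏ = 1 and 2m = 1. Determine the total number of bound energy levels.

N = 8

Define the well-strength parameter z₀ = (a/ℏ)√(2mU₀) = 3.26 × √(2·0.5·14.3) = 12.33.
The even/odd transcendental equations gain one root per π/2 in z₀, giving N = 1 + ⌊2z₀/π⌋ = 1 + ⌊7.848⌋ = 8.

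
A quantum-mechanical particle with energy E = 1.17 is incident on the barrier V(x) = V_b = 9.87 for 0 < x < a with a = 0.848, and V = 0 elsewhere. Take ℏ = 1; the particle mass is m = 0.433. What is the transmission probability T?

T = 0.0159

E < V_b: inside the barrier ψ ∝ e^{±κx} with κ = √(2m(V_b − E))/ℏ = 2.745.
κa = 2.328, sinh(κa) = 5.078.
Matching ψ, ψ′ at both faces gives T = [1 + V_b² sinh²(κa) / (4E(V_b − E))]⁻¹ = 1/62.70 = 0.0159.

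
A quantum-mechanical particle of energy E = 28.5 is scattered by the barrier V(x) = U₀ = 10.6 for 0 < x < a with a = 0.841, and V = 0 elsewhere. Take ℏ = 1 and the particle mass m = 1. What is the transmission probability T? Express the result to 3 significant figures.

T = 0.953

E > U₀: inside the barrier k₂ = √(2m(E − U₀))/ℏ = 5.983, k₂a = 5.032.
T = [1 + U₀² sin²(k₂a) / (4E(E − U₀))]⁻¹ = 1/1.050 = 0.953.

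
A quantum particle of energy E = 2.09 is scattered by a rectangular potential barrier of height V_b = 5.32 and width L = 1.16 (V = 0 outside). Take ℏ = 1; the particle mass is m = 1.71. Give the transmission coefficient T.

E < V_b: inside the barrier ψ ∝ e^{±κx} with κ = √(2m(V_b − E))/ℏ = 3.324.
κL = 3.855, sinh(κL) = 23.61.
The exact tunnelling result is T⁻¹ = 1 + V_b² sinh²(κL) / [4E(V_b − E)] = 585.4, so T = 0.00171.

T = 0.00171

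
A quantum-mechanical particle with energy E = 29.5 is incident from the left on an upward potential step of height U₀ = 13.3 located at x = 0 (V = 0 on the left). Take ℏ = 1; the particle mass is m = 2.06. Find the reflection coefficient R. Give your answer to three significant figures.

On each side the TISE gives plane waves with k = √(2m(E − V))/ℏ: k₁ = √(2·2.06·29.5) = 11.02, k₂ = √(2·2.06·16.2) = 8.170.
Continuity of ψ and ψ′ at the step yields the reflection amplitude r = (k₁ − k₂)/(k₁ + k₂) = 0.1487; thus R = |r|² = 0.02212, T = 0.9779.

R = 0.0221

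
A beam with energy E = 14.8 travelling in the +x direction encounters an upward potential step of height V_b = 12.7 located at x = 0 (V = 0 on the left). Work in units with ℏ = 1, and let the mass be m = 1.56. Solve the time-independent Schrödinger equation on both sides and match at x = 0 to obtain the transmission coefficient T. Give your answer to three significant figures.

T = 0.795

On each side the TISE gives plane waves with k = √(2m(E − V))/ℏ: k₁ = √(2·1.56·14.8) = 6.795, k₂ = √(2·1.56·2.1) = 2.560.
Continuity of ψ and ψ′ at the step yields the reflection amplitude r = (k₁ − k₂)/(k₁ + k₂) = 0.4528; thus R = |r|² = 0.2050, T = 0.7950.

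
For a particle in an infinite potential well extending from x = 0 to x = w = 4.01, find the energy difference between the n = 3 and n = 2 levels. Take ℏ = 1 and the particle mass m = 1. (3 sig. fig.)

E_n = n²π²ℏ²/(2mw²), so ΔE = (3² − 2²) π²ℏ²/(2mw²).
ΔE = 5 × π² / (2 × 1 × 4.01²) = 1.534.

ΔE = 1.53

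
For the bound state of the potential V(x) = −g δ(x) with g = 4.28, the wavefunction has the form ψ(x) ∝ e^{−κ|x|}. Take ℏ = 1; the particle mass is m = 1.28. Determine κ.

Integrating the TISE across x = 0 gives the cusp condition ψ'(0⁺) − ψ'(0⁻) = −(2mg/ℏ²)ψ(0).
With ψ ∝ e^{−κ|x|} this yields −2κ = −2mg/ℏ², so κ = mg/ℏ² = 5.478.

κ = 5.48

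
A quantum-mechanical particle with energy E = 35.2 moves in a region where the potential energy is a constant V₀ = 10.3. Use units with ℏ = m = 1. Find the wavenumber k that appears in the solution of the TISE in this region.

k = 7.06

With E > V₀ the solution is oscillatory, ψ ∝ e^{±ikx} with k = √(2m(E − V₀))/ℏ.
k = √(2 × 1 × 24.9) = 7.057.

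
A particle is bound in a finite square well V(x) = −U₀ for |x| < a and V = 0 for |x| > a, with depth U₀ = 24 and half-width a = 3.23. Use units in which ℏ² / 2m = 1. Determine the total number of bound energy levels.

N = 11

Define the well-strength parameter z₀ = (a/ℏ)√(2mU₀) = 3.23 × √(2·0.5·24) = 15.82.
A new bound state (alternating even/odd) appears each time z₀ passes a multiple of π/2, so N = ⌊2z₀/π⌋ + 1 = ⌊10.07⌋ + 1 = 11.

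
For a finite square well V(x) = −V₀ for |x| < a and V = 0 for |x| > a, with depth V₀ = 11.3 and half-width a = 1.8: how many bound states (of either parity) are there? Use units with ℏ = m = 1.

Define the well-strength parameter z₀ = (a/ℏ)√(2mV₀) = 1.8 × √(2·1·11.3) = 8.557.
The even/odd transcendental equations gain one root per π/2 in z₀, giving N = 1 + ⌊2z₀/π⌋ = 1 + ⌊5.448⌋ = 6.

N = 6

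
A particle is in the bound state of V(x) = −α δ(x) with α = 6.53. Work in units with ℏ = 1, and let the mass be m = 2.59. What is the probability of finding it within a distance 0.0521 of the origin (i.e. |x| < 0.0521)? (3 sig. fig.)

P = 0.828

The normalised bound state is ψ = √κ e^{−κ|x|} with κ = mα/ℏ² = 16.91.
P(|x| < d) = ∫_{−d}^{d} κ e^{−2κ|x|} dx = 1 − e^{−2κd} = 1 − e^{−1.762} = 0.8284.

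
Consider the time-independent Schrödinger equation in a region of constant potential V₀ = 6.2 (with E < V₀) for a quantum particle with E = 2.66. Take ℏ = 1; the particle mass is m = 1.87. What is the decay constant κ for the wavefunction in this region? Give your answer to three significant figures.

Since E < V₀ the TISE in this region is ψ'' = κ²ψ with κ = √(2m(V₀ − E))/ℏ.
κ = √(2 × 1.87 × 3.54) = 3.639.

κ = 3.64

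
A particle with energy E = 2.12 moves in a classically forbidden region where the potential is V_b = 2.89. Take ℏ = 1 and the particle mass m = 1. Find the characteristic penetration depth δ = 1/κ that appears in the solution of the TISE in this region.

Since E < V_b the TISE in this region is ψ'' = κ²ψ with κ = √(2m(V_b − E))/ℏ.
κ = √(2 × 1 × 0.77) = 1.241. The penetration depth is δ = 1/κ = 0.806.

δ = 0.806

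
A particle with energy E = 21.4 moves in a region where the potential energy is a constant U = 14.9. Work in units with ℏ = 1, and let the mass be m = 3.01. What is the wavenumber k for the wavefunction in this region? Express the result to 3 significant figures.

k = 6.26

With E > U the solution is oscillatory, ψ ∝ e^{±ikx} with k = √(2m(E − U))/ℏ.
k = √(2 × 3.01 × 6.5) = 6.255.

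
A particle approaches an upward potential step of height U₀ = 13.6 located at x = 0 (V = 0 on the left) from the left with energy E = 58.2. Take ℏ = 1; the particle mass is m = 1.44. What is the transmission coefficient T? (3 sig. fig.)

The wavenumbers are k₁ = √(2mE)/ℏ = 12.95 on the left and k₂ = √(2m(E − U₀))/ℏ = 11.33 on the right.
Continuity of ψ and ψ′ at the step yields the reflection amplitude r = (k₁ − k₂)/(k₁ + k₂) = 0.06644; thus R = |r|² = 0.004414, T = 0.9956.

T = 0.996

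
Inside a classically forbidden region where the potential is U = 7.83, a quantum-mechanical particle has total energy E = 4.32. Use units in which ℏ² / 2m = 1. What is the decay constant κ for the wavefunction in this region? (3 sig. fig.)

κ = 1.87

Since E < U the TISE in this region is ψ'' = κ²ψ with κ = √(2m(U − E))/ℏ.
κ = √(2 × 0.5 × 3.51) = 1.873.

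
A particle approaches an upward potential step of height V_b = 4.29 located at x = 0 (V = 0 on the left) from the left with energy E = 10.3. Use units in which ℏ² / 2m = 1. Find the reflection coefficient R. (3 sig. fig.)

The wavenumbers are k₁ = √(2mE)/ℏ = 3.209 on the left and k₂ = √(2m(E − V_b))/ℏ = 2.452 on the right.
Matching ψ and ψ′ at x = 0 gives r = (k₁ − k₂)/(k₁ + k₂), so R = r² = 0.01792 and T = 1 − R = 0.9821.

R = 0.0179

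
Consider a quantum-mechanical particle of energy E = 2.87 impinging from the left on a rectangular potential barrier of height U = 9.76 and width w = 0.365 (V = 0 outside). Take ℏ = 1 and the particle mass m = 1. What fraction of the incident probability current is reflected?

R = 0.798

E < U: inside the barrier ψ ∝ e^{±κx} with κ = √(2m(U − E))/ℏ = 3.712.
κw = 1.355, sinh(κw) = 1.809.
Matching ψ, ψ′ at both faces gives T = [1 + U² sinh²(κw) / (4E(U − E))]⁻¹ = 1/4.942 = 0.202.
R = 1 − T = 0.798.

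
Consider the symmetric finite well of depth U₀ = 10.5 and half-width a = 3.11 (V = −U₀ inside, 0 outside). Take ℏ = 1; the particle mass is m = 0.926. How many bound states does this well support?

Define the well-strength parameter z₀ = (a/ℏ)√(2mU₀) = 3.11 × √(2·0.926·10.5) = 13.71.
The even/odd transcendental equations gain one root per π/2 in z₀, giving N = 1 + ⌊2z₀/π⌋ = 1 + ⌊8.731⌋ = 9.

N = 9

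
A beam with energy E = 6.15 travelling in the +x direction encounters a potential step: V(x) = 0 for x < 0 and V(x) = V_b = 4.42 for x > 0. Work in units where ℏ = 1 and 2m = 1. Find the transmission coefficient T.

T = 0.906

On each side the TISE gives plane waves with k = √(2m(E − V))/ℏ: k₁ = √(2·½·6.15) = 2.480, k₂ = √(2·½·1.73) = 1.315.
Matching ψ and ψ′ at x = 0 gives r = (k₁ − k₂)/(k₁ + k₂), so R = r² = 0.09417 and T = 1 − R = 0.9058.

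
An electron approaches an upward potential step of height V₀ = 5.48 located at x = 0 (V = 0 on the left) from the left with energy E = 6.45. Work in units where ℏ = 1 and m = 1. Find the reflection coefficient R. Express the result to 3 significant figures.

The wavenumbers are k₁ = √(2mE)/ℏ = 3.592 on the left and k₂ = √(2m(E − V₀))/ℏ = 1.393 on the right.
Matching ψ and ψ′ at x = 0 gives r = (k₁ − k₂)/(k₁ + k₂), so R = r² = 0.1946 and T = 1 − R = 0.8054.

R = 0.195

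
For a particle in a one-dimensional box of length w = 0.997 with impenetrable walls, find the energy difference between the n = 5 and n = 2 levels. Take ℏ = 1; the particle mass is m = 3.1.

E_n = n²π²ℏ²/(2mw²), so ΔE = (5² − 2²) π²ℏ²/(2mw²).
ΔE = 21 × π² / (2 × 3.1 × 0.997²) = 33.63.

ΔE = 33.6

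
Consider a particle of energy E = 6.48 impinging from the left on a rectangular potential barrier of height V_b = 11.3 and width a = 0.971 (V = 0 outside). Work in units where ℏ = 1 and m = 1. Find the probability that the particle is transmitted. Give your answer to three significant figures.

T = 0.00937

Since E < V_b the interior solution is evanescent with decay constant κ = √(2m(V_b − E))/ℏ = 3.105.
κa = 3.015, sinh(κa) = 10.17.
The exact tunnelling result is T⁻¹ = 1 + V_b² sinh²(κa) / [4E(V_b − E)] = 106.7, so T = 0.00937.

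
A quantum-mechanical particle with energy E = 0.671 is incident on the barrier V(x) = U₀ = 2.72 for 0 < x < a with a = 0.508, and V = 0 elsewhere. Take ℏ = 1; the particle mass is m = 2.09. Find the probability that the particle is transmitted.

E < U₀: inside the barrier ψ ∝ e^{±κx} with κ = √(2m(U₀ − E))/ℏ = 2.927.
κa = 1.487, sinh(κa) = 2.098.
The exact tunnelling result is T⁻¹ = 1 + U₀² sinh²(κa) / [4E(U₀ − E)] = 6.922, so T = 0.144.

T = 0.144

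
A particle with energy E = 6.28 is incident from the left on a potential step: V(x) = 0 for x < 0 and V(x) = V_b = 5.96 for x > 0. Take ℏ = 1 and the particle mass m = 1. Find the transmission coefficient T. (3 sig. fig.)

On each side the TISE gives plane waves with k = √(2m(E − V))/ℏ: k₁ = √(2·1·6.28) = 3.544, k₂ = √(2·1·0.32) = 0.8000.
Continuity of ψ and ψ′ at the step yields the reflection amplitude r = (k₁ − k₂)/(k₁ + k₂) = 0.6317; thus R = |r|² = 0.3990, T = 0.6010.

T = 0.601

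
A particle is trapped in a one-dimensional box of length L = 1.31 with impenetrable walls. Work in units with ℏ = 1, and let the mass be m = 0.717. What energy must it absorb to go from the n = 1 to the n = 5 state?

E_n = n²π²ℏ²/(2mL²), so ΔE = (5² − 1²) π²ℏ²/(2mL²).
ΔE = 24 × π² / (2 × 0.717 × 1.31²) = 96.25.

ΔE = 96.3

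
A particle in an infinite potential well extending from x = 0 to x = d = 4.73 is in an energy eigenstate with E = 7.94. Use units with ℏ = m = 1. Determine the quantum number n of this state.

n = 6

For an infinite well E_n = n²π²ℏ²/(2md²), so n = (d/πℏ)√(2mE).
n = (4.73/π) × √(2 × 1 × 7.94) = 6.000 → n = 6.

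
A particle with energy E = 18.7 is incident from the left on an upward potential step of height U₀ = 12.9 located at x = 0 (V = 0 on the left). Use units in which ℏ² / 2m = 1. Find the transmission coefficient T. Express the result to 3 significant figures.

T = 0.919

On each side the TISE gives plane waves with k = √(2m(E − V))/ℏ: k₁ = √(2·½·18.7) = 4.324, k₂ = √(2·½·5.8) = 2.408.
Continuity of ψ and ψ′ at the step yields the reflection amplitude r = (k₁ − k₂)/(k₁ + k₂) = 0.2846; thus R = |r|² = 0.08099, T = 0.9190.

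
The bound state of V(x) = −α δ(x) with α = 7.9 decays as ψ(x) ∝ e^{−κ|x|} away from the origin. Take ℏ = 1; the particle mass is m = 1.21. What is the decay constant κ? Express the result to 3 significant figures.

Integrate −(ℏ²/2m)ψ'' − αδ(x)ψ = Eψ from −ε to +ε: the ψ'' term gives ψ'(0⁺) − ψ'(0⁻) and the δ term gives −(2mα/ℏ²)ψ(0).
With ψ ∝ e^{−κ|x|} this yields −2κ = −2mα/ℏ², so κ = mα/ℏ² = 9.559.

κ = 9.56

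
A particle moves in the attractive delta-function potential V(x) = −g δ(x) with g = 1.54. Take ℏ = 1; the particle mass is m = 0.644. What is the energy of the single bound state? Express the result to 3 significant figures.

E = -0.764

The bound state is ψ(x) = √κ e^{−κ|x|}. The derivative jump ψ'(0⁺) − ψ'(0⁻) = −(2mg/ℏ²)ψ(0) fixes κ = mg/ℏ² = 0.9918.
Then E = −ℏ²κ²/(2m) = −mg²/(2ℏ²) = -0.7637.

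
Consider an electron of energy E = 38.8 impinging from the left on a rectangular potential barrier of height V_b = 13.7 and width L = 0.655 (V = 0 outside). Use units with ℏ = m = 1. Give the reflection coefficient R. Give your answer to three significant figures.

Above the barrier the interior wavenumber is k₂ = √(2m(E − V_b))/ℏ = 7.085, giving phase k₂L = 4.641.
T = [1 + V_b² sin²(k₂L) / (4E(E − V_b))]⁻¹ = 1/1.048 = 0.954.
R = 1 − T = 0.0457.

R = 0.0457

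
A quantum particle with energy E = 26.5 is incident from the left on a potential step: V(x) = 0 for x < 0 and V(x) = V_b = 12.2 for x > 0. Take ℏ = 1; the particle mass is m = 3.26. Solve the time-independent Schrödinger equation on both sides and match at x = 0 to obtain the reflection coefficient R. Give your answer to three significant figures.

On each side the TISE gives plane waves with k = √(2m(E − V))/ℏ: k₁ = √(2·3.26·26.5) = 13.14, k₂ = √(2·3.26·14.3) = 9.656.
Continuity of ψ and ψ′ at the step yields the reflection amplitude r = (k₁ − k₂)/(k₁ + k₂) = 0.1530; thus R = |r|² = 0.02341, T = 0.9766.

R = 0.0234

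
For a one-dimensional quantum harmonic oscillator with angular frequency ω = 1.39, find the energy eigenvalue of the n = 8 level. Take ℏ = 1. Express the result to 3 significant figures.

The oscillator eigenvalues are E_n = ℏω(n + ½), so E_8 = 1.39 × 8.5 = 11.82.

E = 11.8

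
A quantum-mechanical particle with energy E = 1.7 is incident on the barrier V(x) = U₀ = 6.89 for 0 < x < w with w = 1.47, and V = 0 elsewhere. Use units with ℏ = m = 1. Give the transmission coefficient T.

T = 0.000229

Since E < U₀ the interior solution is evanescent with decay constant κ = √(2m(U₀ − E))/ℏ = 3.222.
κw = 4.736, sinh(κw) = 56.99.
The exact tunnelling result is T⁻¹ = 1 + U₀² sinh²(κw) / [4E(U₀ − E)] = 4369, so T = 0.000229.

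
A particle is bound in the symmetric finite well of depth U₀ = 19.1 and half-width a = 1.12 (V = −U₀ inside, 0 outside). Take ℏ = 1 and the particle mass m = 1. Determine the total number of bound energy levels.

N = 5

The dimensionless depth is z₀ = a√(2mU₀)/ℏ = 1.12 × √(38.20) = 6.922.
The even/odd transcendental equations gain one root per π/2 in z₀, giving N = 1 + ⌊2z₀/π⌋ = 1 + ⌊4.407⌋ = 5.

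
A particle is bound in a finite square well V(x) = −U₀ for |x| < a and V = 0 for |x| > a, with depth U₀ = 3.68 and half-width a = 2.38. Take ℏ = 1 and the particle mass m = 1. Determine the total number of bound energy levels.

N = 5

The dimensionless depth is z₀ = a√(2mU₀)/ℏ = 2.38 × √(7.360) = 6.457.
A new bound state (alternating even/odd) appears each time z₀ passes a multiple of π/2, so N = ⌊2z₀/π⌋ + 1 = ⌊4.111⌋ + 1 = 5.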